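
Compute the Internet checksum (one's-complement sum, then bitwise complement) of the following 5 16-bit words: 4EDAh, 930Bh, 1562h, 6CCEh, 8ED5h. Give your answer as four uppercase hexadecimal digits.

One's-complement addition (fold any carry out of bit 15 back into bit 0):
  0x4EDA + 0x930B = 0x0E1E5
  0xE1E5 + 0x1562 = 0x0F747
  0xF747 + 0x6CCE = 0x16415 → wrap carry → 0x6416
  0x6416 + 0x8ED5 = 0x0F2EB
One's-complement sum = 0xF2EB.
Checksum = ~0xF2EB & 0xFFFF = 0x0D14.

0D14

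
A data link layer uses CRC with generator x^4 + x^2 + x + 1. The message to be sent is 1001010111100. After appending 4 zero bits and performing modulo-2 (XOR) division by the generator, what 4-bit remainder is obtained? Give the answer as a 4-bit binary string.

0100

Append 4 zeros: 10010101111000000. Divide by 10111 (XOR where the leading bit is 1):
  pos 0: 10010 XOR 10111 = 00101
  pos 2: 10110 XOR 10111 = 00001
  pos 6: 11111 XOR 10111 = 01000
  pos 7: 10000 XOR 10111 = 00111
  pos 9: 11100 XOR 10111 = 01011
  pos 10: 10110 XOR 10111 = 00001
Remainder (last 4 bits) = 0100. This is the CRC / FCS.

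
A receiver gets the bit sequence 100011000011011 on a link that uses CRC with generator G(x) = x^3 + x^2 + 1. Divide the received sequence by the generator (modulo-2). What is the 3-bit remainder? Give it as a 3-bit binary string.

001

Modulo-2 division of 100011000011011 by 1101:
  pos 0: 1000 XOR 1101 = 0101
  pos 1: 1011 XOR 1101 = 0110
  pos 2: 1101 XOR 1101 = 0000
  pos 10: 1101 XOR 1101 = 0000
Remainder = 001 (nonzero — an error is detected).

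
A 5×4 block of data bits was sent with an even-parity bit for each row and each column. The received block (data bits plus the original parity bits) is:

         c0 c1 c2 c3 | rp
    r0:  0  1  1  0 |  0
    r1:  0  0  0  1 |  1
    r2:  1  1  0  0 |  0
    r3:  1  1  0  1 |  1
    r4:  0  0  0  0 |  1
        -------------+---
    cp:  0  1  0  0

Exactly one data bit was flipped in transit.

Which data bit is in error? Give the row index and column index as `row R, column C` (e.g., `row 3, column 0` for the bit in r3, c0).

row 4, column 2

Recompute each row's even parity and compare to rp:
  r0: data parity 0, sent rp 0 → ok
  r1: data parity 1, sent rp 1 → ok
  r2: data parity 0, sent rp 0 → ok
  r3: data parity 1, sent rp 1 → ok
  r4: data parity 0, sent rp 1 → mismatch
Recompute each column's even parity and compare to cp:
  c0: data parity 0, sent cp 0 → ok
  c1: data parity 1, sent cp 1 → ok
  c2: data parity 1, sent cp 0 → mismatch
  c3: data parity 0, sent cp 0 → ok
Exactly one row (r4) and one column (c2) fail → the flipped bit is at their intersection.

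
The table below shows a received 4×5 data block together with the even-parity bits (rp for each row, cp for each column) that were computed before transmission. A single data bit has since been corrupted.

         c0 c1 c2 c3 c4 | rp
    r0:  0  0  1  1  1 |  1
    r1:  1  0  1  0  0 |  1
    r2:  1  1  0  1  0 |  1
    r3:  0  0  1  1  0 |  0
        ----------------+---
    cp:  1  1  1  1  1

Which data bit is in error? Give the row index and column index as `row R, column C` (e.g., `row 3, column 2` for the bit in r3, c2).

Recompute each row's even parity and compare to rp:
  r0: data parity 1, sent rp 1 → ok
  r1: data parity 0, sent rp 1 → mismatch
  r2: data parity 1, sent rp 1 → ok
  r3: data parity 0, sent rp 0 → ok
Recompute each column's even parity and compare to cp:
  c0: data parity 0, sent cp 1 → mismatch
  c1: data parity 1, sent cp 1 → ok
  c2: data parity 1, sent cp 1 → ok
  c3: data parity 1, sent cp 1 → ok
  c4: data parity 1, sent cp 1 → ok
Exactly one row (r1) and one column (c0) fail → the flipped bit is at their intersection.

row 1, column 0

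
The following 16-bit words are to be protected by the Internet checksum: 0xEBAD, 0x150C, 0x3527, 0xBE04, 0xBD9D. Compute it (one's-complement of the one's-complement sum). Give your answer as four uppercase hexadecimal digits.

4E7C

One's-complement addition (fold any carry out of bit 15 back into bit 0):
  0xEBAD + 0x150C = 0x100B9 → wrap carry → 0x00BA
  0x00BA + 0x3527 = 0x035E1
  0x35E1 + 0xBE04 = 0x0F3E5
  0xF3E5 + 0xBD9D = 0x1B182 → wrap carry → 0xB183
One's-complement sum = 0xB183.
Checksum = ~0xB183 & 0xFFFF = 0x4E7C.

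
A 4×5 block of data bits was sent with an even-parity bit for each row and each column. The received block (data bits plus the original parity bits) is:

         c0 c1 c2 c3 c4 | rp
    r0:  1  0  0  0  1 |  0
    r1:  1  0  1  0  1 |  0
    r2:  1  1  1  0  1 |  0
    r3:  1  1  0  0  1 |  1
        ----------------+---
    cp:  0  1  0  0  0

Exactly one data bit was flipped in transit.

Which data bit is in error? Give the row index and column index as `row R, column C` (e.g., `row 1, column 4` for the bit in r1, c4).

row 1, column 1

Recompute each row's even parity and compare to rp:
  r0: data parity 0, sent rp 0 → ok
  r1: data parity 1, sent rp 0 → mismatch
  r2: data parity 0, sent rp 0 → ok
  r3: data parity 1, sent rp 1 → ok
Recompute each column's even parity and compare to cp:
  c0: data parity 0, sent cp 0 → ok
  c1: data parity 0, sent cp 1 → mismatch
  c2: data parity 0, sent cp 0 → ok
  c3: data parity 0, sent cp 0 → ok
  c4: data parity 0, sent cp 0 → ok
Exactly one row (r1) and one column (c1) fail → the flipped bit is at their intersection.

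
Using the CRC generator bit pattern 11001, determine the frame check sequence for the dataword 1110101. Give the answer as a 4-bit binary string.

Append 4 zeros: 11101010000. Divide by 11001 (XOR where the leading bit is 1):
  pos 0: 11101 XOR 11001 = 00100
  pos 2: 10001 XOR 11001 = 01000
  pos 3: 10000 XOR 11001 = 01001
  pos 4: 10010 XOR 11001 = 01011
  pos 5: 10110 XOR 11001 = 01111
  pos 6: 11110 XOR 11001 = 00111
Remainder (last 4 bits) = 0111. This is the CRC / FCS.

0111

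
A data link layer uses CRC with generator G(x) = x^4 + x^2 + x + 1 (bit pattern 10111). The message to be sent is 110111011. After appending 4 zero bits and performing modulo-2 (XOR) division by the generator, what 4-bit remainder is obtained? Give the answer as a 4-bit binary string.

Append 4 zeros: 1101110110000. Divide by 10111 (XOR where the leading bit is 1):
  pos 0: 11011 XOR 10111 = 01100
  pos 1: 11001 XOR 10111 = 01110
  pos 2: 11100 XOR 10111 = 01011
  pos 3: 10111 XOR 10111 = 00000
  pos 8: 10000 XOR 10111 = 00111
Remainder (last 4 bits) = 0111. This is the CRC / FCS.

0111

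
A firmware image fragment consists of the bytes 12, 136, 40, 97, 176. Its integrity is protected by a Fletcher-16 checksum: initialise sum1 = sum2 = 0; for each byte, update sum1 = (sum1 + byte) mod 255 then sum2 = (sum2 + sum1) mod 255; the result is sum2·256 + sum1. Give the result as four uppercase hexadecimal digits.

4ACE

Running sums (mod 255):
  after byte 0 (12): sum1=12, sum2=12
  after byte 1 (136): sum1=148, sum2=160
  after byte 2 (40): sum1=188, sum2=93
  after byte 3 (97): sum1=30, sum2=123
  after byte 4 (176): sum1=206, sum2=74
Checksum = sum2·256 + sum1 = 74·256 + 206 = 19150 = 0x4ACE.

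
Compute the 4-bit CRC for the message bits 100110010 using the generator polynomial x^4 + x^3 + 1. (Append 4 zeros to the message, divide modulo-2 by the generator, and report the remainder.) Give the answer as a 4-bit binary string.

Append 4 zeros: 1001100100000. Divide by 11001 (XOR where the leading bit is 1):
  pos 0: 10011 XOR 11001 = 01010
  pos 1: 10100 XOR 11001 = 01101
  pos 2: 11010 XOR 11001 = 00011
  pos 5: 11100 XOR 11001 = 00101
  pos 7: 10100 XOR 11001 = 01101
  pos 8: 11010 XOR 11001 = 00011
Remainder (last 4 bits) = 0011. This is the CRC / FCS.

0011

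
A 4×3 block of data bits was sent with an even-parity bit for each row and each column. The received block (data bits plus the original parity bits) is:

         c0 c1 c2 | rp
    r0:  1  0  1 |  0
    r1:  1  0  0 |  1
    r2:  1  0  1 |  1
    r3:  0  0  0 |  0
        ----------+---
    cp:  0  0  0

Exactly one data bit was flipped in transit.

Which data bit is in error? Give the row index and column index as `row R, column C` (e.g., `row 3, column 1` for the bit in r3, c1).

row 2, column 0

Recompute each row's even parity and compare to rp:
  r0: data parity 0, sent rp 0 → ok
  r1: data parity 1, sent rp 1 → ok
  r2: data parity 0, sent rp 1 → mismatch
  r3: data parity 0, sent rp 0 → ok
Recompute each column's even parity and compare to cp:
  c0: data parity 1, sent cp 0 → mismatch
  c1: data parity 0, sent cp 0 → ok
  c2: data parity 0, sent cp 0 → ok
Exactly one row (r2) and one column (c0) fail → the flipped bit is at their intersection.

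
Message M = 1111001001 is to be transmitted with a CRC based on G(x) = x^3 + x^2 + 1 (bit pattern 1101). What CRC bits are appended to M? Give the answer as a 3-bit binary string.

Append 3 zeros: 1111001001000. Divide by 1101 (XOR where the leading bit is 1):
  pos 0: 1111 XOR 1101 = 0010
  pos 2: 1000 XOR 1101 = 0101
  pos 3: 1011 XOR 1101 = 0110
  pos 4: 1100 XOR 1101 = 0001
  pos 7: 1010 XOR 1101 = 0111
  pos 8: 1110 XOR 1101 = 0011
Remainder (last 3 bits) = 110. This is the CRC / FCS.

110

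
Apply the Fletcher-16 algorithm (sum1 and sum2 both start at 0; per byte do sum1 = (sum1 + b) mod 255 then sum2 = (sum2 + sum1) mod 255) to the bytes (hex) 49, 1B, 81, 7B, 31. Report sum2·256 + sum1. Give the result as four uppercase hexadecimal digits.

8792

Running sums (mod 255):
  after byte 0 (49): sum1=73, sum2=73
  after byte 1 (1B): sum1=100, sum2=173
  after byte 2 (81): sum1=229, sum2=147
  after byte 3 (7B): sum1=97, sum2=244
  after byte 4 (31): sum1=146, sum2=135
Checksum = sum2·256 + sum1 = 135·256 + 146 = 34706 = 0x8792.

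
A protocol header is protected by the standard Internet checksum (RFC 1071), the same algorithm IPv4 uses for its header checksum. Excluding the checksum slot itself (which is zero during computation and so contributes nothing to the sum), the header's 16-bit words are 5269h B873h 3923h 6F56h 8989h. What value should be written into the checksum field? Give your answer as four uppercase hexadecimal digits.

One's-complement addition (fold any carry out of bit 15 back into bit 0):
  0x5269 + 0xB873 = 0x10ADC → wrap carry → 0x0ADD
  0x0ADD + 0x3923 = 0x04400
  0x4400 + 0x6F56 = 0x0B356
  0xB356 + 0x8989 = 0x13CDF → wrap carry → 0x3CE0
One's-complement sum = 0x3CE0.
Checksum = ~0x3CE0 & 0xFFFF = 0xC31F.

C31F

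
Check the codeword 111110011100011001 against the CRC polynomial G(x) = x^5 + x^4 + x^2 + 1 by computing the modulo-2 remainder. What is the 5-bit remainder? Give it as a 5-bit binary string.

Modulo-2 division of 111110011100011001 by 110101:
  pos 0: 111110 XOR 110101 = 001011
  pos 2: 101101 XOR 110101 = 011000
  pos 3: 110001 XOR 110101 = 000100
  pos 6: 100100 XOR 110101 = 010001
  pos 7: 100010 XOR 110101 = 010111
  pos 8: 101111 XOR 110101 = 011010
  pos 9: 110101 XOR 110101 = 000000
Remainder = 00001 (nonzero — an error is detected).

00001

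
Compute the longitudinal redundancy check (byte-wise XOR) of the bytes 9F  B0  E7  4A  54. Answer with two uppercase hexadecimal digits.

XOR the bytes together:
  start with 0x9F
  0x9F ⊕ 0xB0 = 0x2F
  0x2F ⊕ 0xE7 = 0xC8
  0xC8 ⊕ 0x4A = 0x82
  0x82 ⊕ 0x54 = 0xD6

D6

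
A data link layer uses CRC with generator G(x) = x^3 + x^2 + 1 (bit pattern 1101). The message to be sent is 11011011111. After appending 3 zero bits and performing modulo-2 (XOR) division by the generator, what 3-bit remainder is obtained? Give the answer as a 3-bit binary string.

010

Append 3 zeros: 11011011111000. Divide by 1101 (XOR where the leading bit is 1):
  pos 0: 1101 XOR 1101 = 0000
  pos 4: 1011 XOR 1101 = 0110
  pos 5: 1101 XOR 1101 = 0000
  pos 9: 1100 XOR 1101 = 0001
Remainder (last 3 bits) = 010. This is the CRC / FCS.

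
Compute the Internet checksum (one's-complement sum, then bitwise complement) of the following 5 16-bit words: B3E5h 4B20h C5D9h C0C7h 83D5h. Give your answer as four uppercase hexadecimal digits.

F682

One's-complement addition (fold any carry out of bit 15 back into bit 0):
  0xB3E5 + 0x4B20 = 0x0FF05
  0xFF05 + 0xC5D9 = 0x1C4DE → wrap carry → 0xC4DF
  0xC4DF + 0xC0C7 = 0x185A6 → wrap carry → 0x85A7
  0x85A7 + 0x83D5 = 0x1097C → wrap carry → 0x097D
One's-complement sum = 0x097D.
Checksum = ~0x097D & 0xFFFF = 0xF682.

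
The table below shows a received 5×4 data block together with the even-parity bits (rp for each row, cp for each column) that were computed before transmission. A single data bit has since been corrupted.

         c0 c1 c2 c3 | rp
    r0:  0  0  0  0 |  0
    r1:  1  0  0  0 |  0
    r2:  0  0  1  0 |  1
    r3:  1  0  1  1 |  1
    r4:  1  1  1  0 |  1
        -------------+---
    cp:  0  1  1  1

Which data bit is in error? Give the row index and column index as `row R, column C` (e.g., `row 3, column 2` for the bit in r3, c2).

row 1, column 0

Recompute each row's even parity and compare to rp:
  r0: data parity 0, sent rp 0 → ok
  r1: data parity 1, sent rp 0 → mismatch
  r2: data parity 1, sent rp 1 → ok
  r3: data parity 1, sent rp 1 → ok
  r4: data parity 1, sent rp 1 → ok
Recompute each column's even parity and compare to cp:
  c0: data parity 1, sent cp 0 → mismatch
  c1: data parity 1, sent cp 1 → ok
  c2: data parity 1, sent cp 1 → ok
  c3: data parity 1, sent cp 1 → ok
Exactly one row (r1) and one column (c0) fail → the flipped bit is at their intersection.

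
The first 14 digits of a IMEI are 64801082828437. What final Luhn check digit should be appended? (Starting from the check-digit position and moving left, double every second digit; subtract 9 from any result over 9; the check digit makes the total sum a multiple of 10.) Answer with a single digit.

Partial digits right→left: 7 3 4 8 2 8 2 8 0 1 0 8 4 6
Double every second digit counting from the check-digit position (so the 1st, 3rd, 5th, ... of the partial from the right).
  doubled (with −9 where >9): 5 8 4 4 0 0 8 → sum 29
  kept as-is: 3 8 8 8 1 8 6 → sum 42
Total = 29 + 42 = 71.
Check digit = (10 − (71 mod 10)) mod 10 = 9.

9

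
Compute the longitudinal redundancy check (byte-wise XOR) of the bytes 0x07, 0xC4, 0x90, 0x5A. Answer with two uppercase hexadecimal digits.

09

XOR the bytes together:
  start with 0x07
  0x07 ⊕ 0xC4 = 0xC3
  0xC3 ⊕ 0x90 = 0x53
  0x53 ⊕ 0x5A = 0x09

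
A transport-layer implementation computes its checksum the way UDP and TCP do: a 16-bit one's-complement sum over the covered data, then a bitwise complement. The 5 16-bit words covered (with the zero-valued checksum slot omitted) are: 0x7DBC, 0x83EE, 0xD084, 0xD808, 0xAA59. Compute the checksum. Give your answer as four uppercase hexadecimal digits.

AB6D

One's-complement addition (fold any carry out of bit 15 back into bit 0):
  0x7DBC + 0x83EE = 0x101AA → wrap carry → 0x01AB
  0x01AB + 0xD084 = 0x0D22F
  0xD22F + 0xD808 = 0x1AA37 → wrap carry → 0xAA38
  0xAA38 + 0xAA59 = 0x15491 → wrap carry → 0x5492
One's-complement sum = 0x5492.
Checksum = ~0x5492 & 0xFFFF = 0xAB6D.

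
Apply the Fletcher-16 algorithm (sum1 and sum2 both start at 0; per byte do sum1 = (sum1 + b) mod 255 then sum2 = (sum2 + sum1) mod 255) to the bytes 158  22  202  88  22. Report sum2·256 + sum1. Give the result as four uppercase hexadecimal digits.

Running sums (mod 255):
  after byte 0 (158): sum1=158, sum2=158
  after byte 1 (22): sum1=180, sum2=83
  after byte 2 (202): sum1=127, sum2=210
  after byte 3 (88): sum1=215, sum2=170
  after byte 4 (22): sum1=237, sum2=152
Checksum = sum2·256 + sum1 = 152·256 + 237 = 39149 = 0x98ED.

98ED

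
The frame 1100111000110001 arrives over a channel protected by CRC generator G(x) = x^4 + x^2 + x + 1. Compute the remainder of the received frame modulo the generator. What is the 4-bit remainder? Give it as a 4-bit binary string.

Modulo-2 division of 1100111000110001 by 10111:
  pos 0: 11001 XOR 10111 = 01110
  pos 1: 11101 XOR 10111 = 01010
  pos 2: 10101 XOR 10111 = 00010
  pos 5: 10000 XOR 10111 = 00111
  pos 7: 11111 XOR 10111 = 01000
  pos 8: 10000 XOR 10111 = 00111
  pos 10: 11100 XOR 10111 = 01011
  pos 11: 10111 XOR 10111 = 00000
Remainder = 0000 (zero — the frame passes the CRC check).

0000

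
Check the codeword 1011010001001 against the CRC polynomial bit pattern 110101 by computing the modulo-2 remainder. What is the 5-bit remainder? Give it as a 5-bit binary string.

00000

Modulo-2 division of 1011010001001 by 110101:
  pos 0: 101101 XOR 110101 = 011000
  pos 1: 110000 XOR 110101 = 000101
  pos 4: 101001 XOR 110101 = 011100
  pos 5: 111000 XOR 110101 = 001101
  pos 7: 110101 XOR 110101 = 000000
Remainder = 00000 (zero — the frame passes the CRC check).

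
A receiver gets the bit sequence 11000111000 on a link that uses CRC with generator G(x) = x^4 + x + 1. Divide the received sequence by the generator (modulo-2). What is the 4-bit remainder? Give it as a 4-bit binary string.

0000

Modulo-2 division of 11000111000 by 10011:
  pos 0: 11000 XOR 10011 = 01011
  pos 1: 10111 XOR 10011 = 00100
  pos 3: 10011 XOR 10011 = 00000
Remainder = 0000 (zero — the frame passes the CRC check).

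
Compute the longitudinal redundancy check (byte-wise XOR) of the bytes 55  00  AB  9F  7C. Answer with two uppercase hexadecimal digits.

XOR the bytes together:
  start with 0x55
  0x55 ⊕ 0x00 = 0x55
  0x55 ⊕ 0xAB = 0xFE
  0xFE ⊕ 0x9F = 0x61
  0x61 ⊕ 0x7C = 0x1D

1D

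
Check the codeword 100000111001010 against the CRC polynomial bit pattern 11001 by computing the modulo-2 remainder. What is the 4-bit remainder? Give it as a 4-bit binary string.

0000

Modulo-2 division of 100000111001010 by 11001:
  pos 0: 10000 XOR 11001 = 01001
  pos 1: 10010 XOR 11001 = 01011
  pos 2: 10111 XOR 11001 = 01110
  pos 3: 11101 XOR 11001 = 00100
  pos 5: 10010 XOR 11001 = 01011
  pos 6: 10110 XOR 11001 = 01111
  pos 7: 11111 XOR 11001 = 00110
  pos 9: 11001 XOR 11001 = 00000
Remainder = 0000 (zero — the frame passes the CRC check).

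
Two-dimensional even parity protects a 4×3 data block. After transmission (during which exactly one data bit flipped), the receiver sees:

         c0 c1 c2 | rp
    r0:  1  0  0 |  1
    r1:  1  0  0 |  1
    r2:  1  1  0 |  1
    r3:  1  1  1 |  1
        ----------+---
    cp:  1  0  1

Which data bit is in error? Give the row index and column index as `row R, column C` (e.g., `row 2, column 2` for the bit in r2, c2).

row 2, column 0

Recompute each row's even parity and compare to rp:
  r0: data parity 1, sent rp 1 → ok
  r1: data parity 1, sent rp 1 → ok
  r2: data parity 0, sent rp 1 → mismatch
  r3: data parity 1, sent rp 1 → ok
Recompute each column's even parity and compare to cp:
  c0: data parity 0, sent cp 1 → mismatch
  c1: data parity 0, sent cp 0 → ok
  c2: data parity 1, sent cp 1 → ok
Exactly one row (r2) and one column (c0) fail → the flipped bit is at their intersection.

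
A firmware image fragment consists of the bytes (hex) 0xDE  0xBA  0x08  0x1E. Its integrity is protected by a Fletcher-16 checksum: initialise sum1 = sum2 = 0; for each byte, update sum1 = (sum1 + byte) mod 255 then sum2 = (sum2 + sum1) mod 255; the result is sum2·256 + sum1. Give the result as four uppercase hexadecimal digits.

Running sums (mod 255):
  after byte 0 (0xDE): sum1=222, sum2=222
  after byte 1 (0xBA): sum1=153, sum2=120
  after byte 2 (0x08): sum1=161, sum2=26
  after byte 3 (0x1E): sum1=191, sum2=217
Checksum = sum2·256 + sum1 = 217·256 + 191 = 55743 = 0xD9BF.

D9BF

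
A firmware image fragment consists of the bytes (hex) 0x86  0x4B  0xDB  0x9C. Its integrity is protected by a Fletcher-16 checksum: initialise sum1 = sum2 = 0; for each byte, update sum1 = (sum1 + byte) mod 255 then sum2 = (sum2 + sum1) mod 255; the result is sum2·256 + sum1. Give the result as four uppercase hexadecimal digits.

504A

Running sums (mod 255):
  after byte 0 (0x86): sum1=134, sum2=134
  after byte 1 (0x4B): sum1=209, sum2=88
  after byte 2 (0xDB): sum1=173, sum2=6
  after byte 3 (0x9C): sum1=74, sum2=80
Checksum = sum2·256 + sum1 = 80·256 + 74 = 20554 = 0x504A.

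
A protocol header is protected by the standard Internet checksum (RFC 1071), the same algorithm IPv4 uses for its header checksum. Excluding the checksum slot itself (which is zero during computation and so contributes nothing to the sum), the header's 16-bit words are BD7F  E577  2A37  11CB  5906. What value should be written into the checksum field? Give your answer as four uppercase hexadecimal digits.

C7FF

One's-complement addition (fold any carry out of bit 15 back into bit 0):
  0xBD7F + 0xE577 = 0x1A2F6 → wrap carry → 0xA2F7
  0xA2F7 + 0x2A37 = 0x0CD2E
  0xCD2E + 0x11CB = 0x0DEF9
  0xDEF9 + 0x5906 = 0x137FF → wrap carry → 0x3800
One's-complement sum = 0x3800.
Checksum = ~0x3800 & 0xFFFF = 0xC7FF.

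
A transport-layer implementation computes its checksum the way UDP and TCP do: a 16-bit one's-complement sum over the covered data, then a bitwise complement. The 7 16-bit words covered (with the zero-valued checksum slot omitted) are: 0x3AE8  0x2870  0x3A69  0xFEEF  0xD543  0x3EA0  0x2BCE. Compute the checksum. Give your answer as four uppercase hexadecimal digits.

One's-complement addition (fold any carry out of bit 15 back into bit 0):
  0x3AE8 + 0x2870 = 0x06358
  0x6358 + 0x3A69 = 0x09DC1
  0x9DC1 + 0xFEEF = 0x19CB0 → wrap carry → 0x9CB1
  0x9CB1 + 0xD543 = 0x171F4 → wrap carry → 0x71F5
  0x71F5 + 0x3EA0 = 0x0B095
  0xB095 + 0x2BCE = 0x0DC63
One's-complement sum = 0xDC63.
Checksum = ~0xDC63 & 0xFFFF = 0x239C.

239C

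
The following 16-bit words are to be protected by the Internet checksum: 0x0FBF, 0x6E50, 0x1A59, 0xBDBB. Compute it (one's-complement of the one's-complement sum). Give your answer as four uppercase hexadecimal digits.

One's-complement addition (fold any carry out of bit 15 back into bit 0):
  0x0FBF + 0x6E50 = 0x07E0F
  0x7E0F + 0x1A59 = 0x09868
  0x9868 + 0xBDBB = 0x15623 → wrap carry → 0x5624
One's-complement sum = 0x5624.
Checksum = ~0x5624 & 0xFFFF = 0xA9DB.

A9DB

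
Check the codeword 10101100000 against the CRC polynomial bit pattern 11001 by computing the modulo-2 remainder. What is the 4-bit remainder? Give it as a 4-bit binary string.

Modulo-2 division of 10101100000 by 11001:
  pos 0: 10101 XOR 11001 = 01100
  pos 1: 11001 XOR 11001 = 00000
Remainder = 0000 (zero — the frame passes the CRC check).

0000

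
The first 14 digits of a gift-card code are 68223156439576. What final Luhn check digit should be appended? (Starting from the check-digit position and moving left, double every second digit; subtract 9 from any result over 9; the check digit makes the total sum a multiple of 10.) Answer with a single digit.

8

Partial digits right→left: 6 7 5 9 3 4 6 5 1 3 2 2 8 6
Double every second digit counting from the check-digit position (so the 1st, 3rd, 5th, ... of the partial from the right).
  doubled (with −9 where >9): 3 1 6 3 2 4 7 → sum 26
  kept as-is: 7 9 4 5 3 2 6 → sum 36
Total = 26 + 36 = 62.
Check digit = (10 − (62 mod 10)) mod 10 = 8.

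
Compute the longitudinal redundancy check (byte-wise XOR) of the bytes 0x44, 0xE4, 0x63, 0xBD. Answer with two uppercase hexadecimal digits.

7E

XOR the bytes together:
  start with 0x44
  0x44 ⊕ 0xE4 = 0xA0
  0xA0 ⊕ 0x63 = 0xC3
  0xC3 ⊕ 0xBD = 0x7E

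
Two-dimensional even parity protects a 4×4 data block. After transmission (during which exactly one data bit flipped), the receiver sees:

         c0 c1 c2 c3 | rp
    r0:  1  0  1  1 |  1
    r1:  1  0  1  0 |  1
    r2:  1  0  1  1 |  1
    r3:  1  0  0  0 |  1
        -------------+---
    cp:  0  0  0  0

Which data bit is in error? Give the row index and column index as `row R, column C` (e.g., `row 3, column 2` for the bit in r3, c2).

row 1, column 2

Recompute each row's even parity and compare to rp:
  r0: data parity 1, sent rp 1 → ok
  r1: data parity 0, sent rp 1 → mismatch
  r2: data parity 1, sent rp 1 → ok
  r3: data parity 1, sent rp 1 → ok
Recompute each column's even parity and compare to cp:
  c0: data parity 0, sent cp 0 → ok
  c1: data parity 0, sent cp 0 → ok
  c2: data parity 1, sent cp 0 → mismatch
  c3: data parity 0, sent cp 0 → ok
Exactly one row (r1) and one column (c2) fail → the flipped bit is at their intersection.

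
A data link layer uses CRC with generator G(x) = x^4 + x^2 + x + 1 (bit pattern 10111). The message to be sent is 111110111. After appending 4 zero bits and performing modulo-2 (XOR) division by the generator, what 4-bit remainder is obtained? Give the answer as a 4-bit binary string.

0101

Append 4 zeros: 1111101110000. Divide by 10111 (XOR where the leading bit is 1):
  pos 0: 11111 XOR 10111 = 01000
  pos 1: 10000 XOR 10111 = 00111
  pos 3: 11111 XOR 10111 = 01000
  pos 4: 10001 XOR 10111 = 00110
  pos 6: 11000 XOR 10111 = 01111
  pos 7: 11110 XOR 10111 = 01001
  pos 8: 10010 XOR 10111 = 00101
Remainder (last 4 bits) = 0101. This is the CRC / FCS.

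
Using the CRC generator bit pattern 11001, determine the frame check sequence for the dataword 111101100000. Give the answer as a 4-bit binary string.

Append 4 zeros: 1111011000000000. Divide by 11001 (XOR where the leading bit is 1):
  pos 0: 11110 XOR 11001 = 00111
  pos 2: 11111 XOR 11001 = 00110
  pos 4: 11000 XOR 11001 = 00001
  pos 8: 10000 XOR 11001 = 01001
  pos 9: 10010 XOR 11001 = 01011
  pos 10: 10110 XOR 11001 = 01111
  pos 11: 11110 XOR 11001 = 00111
Remainder (last 4 bits) = 0111. This is the CRC / FCS.

0111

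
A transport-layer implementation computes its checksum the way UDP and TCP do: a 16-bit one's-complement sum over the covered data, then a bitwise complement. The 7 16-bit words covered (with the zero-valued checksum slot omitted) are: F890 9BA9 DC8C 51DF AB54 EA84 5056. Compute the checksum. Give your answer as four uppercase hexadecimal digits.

One's-complement addition (fold any carry out of bit 15 back into bit 0):
  0xF890 + 0x9BA9 = 0x19439 → wrap carry → 0x943A
  0x943A + 0xDC8C = 0x170C6 → wrap carry → 0x70C7
  0x70C7 + 0x51DF = 0x0C2A6
  0xC2A6 + 0xAB54 = 0x16DFA → wrap carry → 0x6DFB
  0x6DFB + 0xEA84 = 0x1587F → wrap carry → 0x5880
  0x5880 + 0x5056 = 0x0A8D6
One's-complement sum = 0xA8D6.
Checksum = ~0xA8D6 & 0xFFFF = 0x5729.

5729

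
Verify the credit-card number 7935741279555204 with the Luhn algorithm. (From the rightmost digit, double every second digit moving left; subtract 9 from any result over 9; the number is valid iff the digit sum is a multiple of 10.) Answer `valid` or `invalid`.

invalid

From the right, keep odd positions and double even positions (subtract 9 from any doubled value over 9):
  doubled (positions 2,4,...): 0 1 1 5 2 5 6 5 → sum 25
  kept (positions 1,3,...): 4 2 5 9 2 4 5 9 → sum 40
Total = 65.
65 mod 10 = 5, so the number is invalid.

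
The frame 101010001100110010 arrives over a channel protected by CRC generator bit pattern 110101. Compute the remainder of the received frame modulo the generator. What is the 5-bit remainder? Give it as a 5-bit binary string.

Modulo-2 division of 101010001100110010 by 110101:
  pos 0: 101010 XOR 110101 = 011111
  pos 1: 111110 XOR 110101 = 001011
  pos 3: 101101 XOR 110101 = 011000
  pos 4: 110001 XOR 110101 = 000100
  pos 7: 100001 XOR 110101 = 010100
  pos 8: 101001 XOR 110101 = 011100
  pos 9: 111000 XOR 110101 = 001101
  pos 11: 110101 XOR 110101 = 000000
Remainder = 00000 (zero — the frame passes the CRC check).

00000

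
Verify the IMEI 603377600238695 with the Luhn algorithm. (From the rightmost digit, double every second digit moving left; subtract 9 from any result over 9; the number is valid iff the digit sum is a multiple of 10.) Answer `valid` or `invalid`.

From the right, keep odd positions and double even positions (subtract 9 from any doubled value over 9):
  doubled (positions 2,4,...): 9 7 4 0 5 6 0 → sum 31
  kept (positions 1,3,...): 5 6 3 0 6 7 3 6 → sum 36
Total = 67.
67 mod 10 = 7, so the number is invalid.

invalid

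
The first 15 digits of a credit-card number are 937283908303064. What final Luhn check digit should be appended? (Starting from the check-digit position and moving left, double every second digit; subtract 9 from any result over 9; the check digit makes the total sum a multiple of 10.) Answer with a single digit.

Partial digits right→left: 4 6 0 3 0 3 8 0 9 3 8 2 7 3 9
Double every second digit counting from the check-digit position (so the 1st, 3rd, 5th, ... of the partial from the right).
  doubled (with −9 where >9): 8 0 0 7 9 7 5 9 → sum 45
  kept as-is: 6 3 3 0 3 2 3 → sum 20
Total = 45 + 20 = 65.
Check digit = (10 − (65 mod 10)) mod 10 = 5.

5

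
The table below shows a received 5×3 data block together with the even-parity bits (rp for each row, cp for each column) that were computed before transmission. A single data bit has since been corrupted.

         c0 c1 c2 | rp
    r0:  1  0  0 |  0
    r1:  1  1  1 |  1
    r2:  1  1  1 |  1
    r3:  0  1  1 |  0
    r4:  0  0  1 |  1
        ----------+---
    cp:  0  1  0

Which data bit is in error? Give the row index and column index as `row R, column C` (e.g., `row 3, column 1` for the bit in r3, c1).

row 0, column 0

Recompute each row's even parity and compare to rp:
  r0: data parity 1, sent rp 0 → mismatch
  r1: data parity 1, sent rp 1 → ok
  r2: data parity 1, sent rp 1 → ok
  r3: data parity 0, sent rp 0 → ok
  r4: data parity 1, sent rp 1 → ok
Recompute each column's even parity and compare to cp:
  c0: data parity 1, sent cp 0 → mismatch
  c1: data parity 1, sent cp 1 → ok
  c2: data parity 0, sent cp 0 → ok
Exactly one row (r0) and one column (c0) fail → the flipped bit is at their intersection.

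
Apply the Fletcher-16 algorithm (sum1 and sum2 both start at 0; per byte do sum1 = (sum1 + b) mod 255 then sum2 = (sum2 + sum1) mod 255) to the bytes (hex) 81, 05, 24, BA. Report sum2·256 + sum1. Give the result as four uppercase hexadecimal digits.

Running sums (mod 255):
  after byte 0 (81): sum1=129, sum2=129
  after byte 1 (05): sum1=134, sum2=8
  after byte 2 (24): sum1=170, sum2=178
  after byte 3 (BA): sum1=101, sum2=24
Checksum = sum2·256 + sum1 = 24·256 + 101 = 6245 = 0x1865.

1865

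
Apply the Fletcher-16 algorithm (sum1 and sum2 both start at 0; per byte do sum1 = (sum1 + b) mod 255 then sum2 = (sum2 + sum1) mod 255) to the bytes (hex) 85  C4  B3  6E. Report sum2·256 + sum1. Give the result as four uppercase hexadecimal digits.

Running sums (mod 255):
  after byte 0 (85): sum1=133, sum2=133
  after byte 1 (C4): sum1=74, sum2=207
  after byte 2 (B3): sum1=253, sum2=205
  after byte 3 (6E): sum1=108, sum2=58
Checksum = sum2·256 + sum1 = 58·256 + 108 = 14956 = 0x3A6C.

3A6C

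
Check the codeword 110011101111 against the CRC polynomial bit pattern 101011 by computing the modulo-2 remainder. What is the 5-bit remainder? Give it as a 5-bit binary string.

01011

Modulo-2 division of 110011101111 by 101011:
  pos 0: 110011 XOR 101011 = 011000
  pos 1: 110001 XOR 101011 = 011010
  pos 2: 110100 XOR 101011 = 011111
  pos 3: 111111 XOR 101011 = 010100
  pos 4: 101001 XOR 101011 = 000010
Remainder = 01011 (nonzero — an error is detected).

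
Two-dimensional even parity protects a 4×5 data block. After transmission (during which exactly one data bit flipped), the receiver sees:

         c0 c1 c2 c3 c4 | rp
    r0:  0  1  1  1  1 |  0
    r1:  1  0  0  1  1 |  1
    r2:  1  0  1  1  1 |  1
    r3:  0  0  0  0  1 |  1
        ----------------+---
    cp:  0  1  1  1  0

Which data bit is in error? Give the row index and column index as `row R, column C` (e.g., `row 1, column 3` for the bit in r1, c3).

Recompute each row's even parity and compare to rp:
  r0: data parity 0, sent rp 0 → ok
  r1: data parity 1, sent rp 1 → ok
  r2: data parity 0, sent rp 1 → mismatch
  r3: data parity 1, sent rp 1 → ok
Recompute each column's even parity and compare to cp:
  c0: data parity 0, sent cp 0 → ok
  c1: data parity 1, sent cp 1 → ok
  c2: data parity 0, sent cp 1 → mismatch
  c3: data parity 1, sent cp 1 → ok
  c4: data parity 0, sent cp 0 → ok
Exactly one row (r2) and one column (c2) fail → the flipped bit is at their intersection.

row 2, column 2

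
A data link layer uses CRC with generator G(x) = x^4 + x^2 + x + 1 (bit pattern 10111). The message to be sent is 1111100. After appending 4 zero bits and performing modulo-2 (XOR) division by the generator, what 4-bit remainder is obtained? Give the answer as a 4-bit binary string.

Append 4 zeros: 11111000000. Divide by 10111 (XOR where the leading bit is 1):
  pos 0: 11111 XOR 10111 = 01000
  pos 1: 10000 XOR 10111 = 00111
  pos 3: 11100 XOR 10111 = 01011
  pos 4: 10110 XOR 10111 = 00001
Remainder (last 4 bits) = 0100. This is the CRC / FCS.

0100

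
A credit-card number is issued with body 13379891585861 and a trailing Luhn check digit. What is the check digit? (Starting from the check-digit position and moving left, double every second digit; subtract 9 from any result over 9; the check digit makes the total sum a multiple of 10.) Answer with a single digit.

6

Partial digits right→left: 1 6 8 5 8 5 1 9 8 9 7 3 3 1
Double every second digit counting from the check-digit position (so the 1st, 3rd, 5th, ... of the partial from the right).
  doubled (with −9 where >9): 2 7 7 2 7 5 6 → sum 36
  kept as-is: 6 5 5 9 9 3 1 → sum 38
Total = 36 + 38 = 74.
Check digit = (10 − (74 mod 10)) mod 10 = 6.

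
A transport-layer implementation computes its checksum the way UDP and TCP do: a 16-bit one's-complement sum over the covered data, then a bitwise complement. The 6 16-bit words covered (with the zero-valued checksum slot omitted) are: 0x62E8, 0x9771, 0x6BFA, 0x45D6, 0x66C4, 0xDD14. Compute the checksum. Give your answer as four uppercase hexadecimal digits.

One's-complement addition (fold any carry out of bit 15 back into bit 0):
  0x62E8 + 0x9771 = 0x0FA59
  0xFA59 + 0x6BFA = 0x16653 → wrap carry → 0x6654
  0x6654 + 0x45D6 = 0x0AC2A
  0xAC2A + 0x66C4 = 0x112EE → wrap carry → 0x12EF
  0x12EF + 0xDD14 = 0x0F003
One's-complement sum = 0xF003.
Checksum = ~0xF003 & 0xFFFF = 0x0FFC.

0FFC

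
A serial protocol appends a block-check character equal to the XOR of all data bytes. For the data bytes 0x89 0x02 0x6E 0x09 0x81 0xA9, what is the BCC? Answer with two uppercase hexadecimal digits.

C4

XOR the bytes together:
  start with 0x89
  0x89 ⊕ 0x02 = 0x8B
  0x8B ⊕ 0x6E = 0xE5
  0xE5 ⊕ 0x09 = 0xEC
  0xEC ⊕ 0x81 = 0x6D
  0x6D ⊕ 0xA9 = 0xC4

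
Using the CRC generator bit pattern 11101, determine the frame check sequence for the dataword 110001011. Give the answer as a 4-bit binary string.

0001

Append 4 zeros: 1100010110000. Divide by 11101 (XOR where the leading bit is 1):
  pos 0: 11000 XOR 11101 = 00101
  pos 2: 10110 XOR 11101 = 01011
  pos 3: 10111 XOR 11101 = 01010
  pos 4: 10101 XOR 11101 = 01000
  pos 5: 10000 XOR 11101 = 01101
  pos 6: 11010 XOR 11101 = 00111
  pos 8: 11100 XOR 11101 = 00001
Remainder (last 4 bits) = 0001. This is the CRC / FCS.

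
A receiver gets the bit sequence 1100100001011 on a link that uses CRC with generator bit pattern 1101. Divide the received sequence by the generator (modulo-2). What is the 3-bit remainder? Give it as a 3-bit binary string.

000

Modulo-2 division of 1100100001011 by 1101:
  pos 0: 1100 XOR 1101 = 0001
  pos 3: 1100 XOR 1101 = 0001
  pos 6: 1001 XOR 1101 = 0100
  pos 7: 1000 XOR 1101 = 0101
  pos 8: 1011 XOR 1101 = 0110
  pos 9: 1101 XOR 1101 = 0000
Remainder = 000 (zero — the frame passes the CRC check).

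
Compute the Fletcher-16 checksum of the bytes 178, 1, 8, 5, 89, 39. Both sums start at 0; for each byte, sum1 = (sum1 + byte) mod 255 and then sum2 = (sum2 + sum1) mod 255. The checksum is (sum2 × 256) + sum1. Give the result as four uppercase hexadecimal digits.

3E41

Running sums (mod 255):
  after byte 0 (178): sum1=178, sum2=178
  after byte 1 (1): sum1=179, sum2=102
  after byte 2 (8): sum1=187, sum2=34
  after byte 3 (5): sum1=192, sum2=226
  after byte 4 (89): sum1=26, sum2=252
  after byte 5 (39): sum1=65, sum2=62
Checksum = sum2·256 + sum1 = 62·256 + 65 = 15937 = 0x3E41.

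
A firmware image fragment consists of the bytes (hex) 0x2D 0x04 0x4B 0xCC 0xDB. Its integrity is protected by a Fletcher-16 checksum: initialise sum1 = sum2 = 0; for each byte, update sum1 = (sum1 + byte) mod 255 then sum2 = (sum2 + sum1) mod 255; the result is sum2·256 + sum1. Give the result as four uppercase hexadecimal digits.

Running sums (mod 255):
  after byte 0 (0x2D): sum1=45, sum2=45
  after byte 1 (0x04): sum1=49, sum2=94
  after byte 2 (0x4B): sum1=124, sum2=218
  after byte 3 (0xCC): sum1=73, sum2=36
  after byte 4 (0xDB): sum1=37, sum2=73
Checksum = sum2·256 + sum1 = 73·256 + 37 = 18725 = 0x4925.

4925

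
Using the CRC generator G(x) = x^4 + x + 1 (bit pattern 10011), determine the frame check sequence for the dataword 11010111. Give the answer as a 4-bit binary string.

0101

Append 4 zeros: 110101110000. Divide by 10011 (XOR where the leading bit is 1):
  pos 0: 11010 XOR 10011 = 01001
  pos 1: 10011 XOR 10011 = 00000
  pos 6: 11000 XOR 10011 = 01011
  pos 7: 10110 XOR 10011 = 00101
Remainder (last 4 bits) = 0101. This is the CRC / FCS.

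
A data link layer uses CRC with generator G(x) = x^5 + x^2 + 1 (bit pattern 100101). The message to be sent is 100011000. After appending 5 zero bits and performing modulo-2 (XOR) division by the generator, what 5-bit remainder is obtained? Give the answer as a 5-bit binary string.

Append 5 zeros: 10001100000000. Divide by 100101 (XOR where the leading bit is 1):
  pos 0: 100011 XOR 100101 = 000110
  pos 3: 110000 XOR 100101 = 010101
  pos 4: 101010 XOR 100101 = 001111
  pos 6: 111100 XOR 100101 = 011001
  pos 7: 110010 XOR 100101 = 010111
  pos 8: 101110 XOR 100101 = 001011
Remainder (last 5 bits) = 01011. This is the CRC / FCS.

01011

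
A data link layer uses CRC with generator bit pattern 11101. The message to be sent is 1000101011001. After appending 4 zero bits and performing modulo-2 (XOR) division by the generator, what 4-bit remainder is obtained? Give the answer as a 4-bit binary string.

0101

Append 4 zeros: 10001010110010000. Divide by 11101 (XOR where the leading bit is 1):
  pos 0: 10001 XOR 11101 = 01100
  pos 1: 11000 XOR 11101 = 00101
  pos 3: 10110 XOR 11101 = 01011
  pos 4: 10111 XOR 11101 = 01010
  pos 5: 10101 XOR 11101 = 01000
  pos 6: 10000 XOR 11101 = 01101
  pos 7: 11010 XOR 11101 = 00111
  pos 9: 11110 XOR 11101 = 00011
  pos 12: 11000 XOR 11101 = 00101
Remainder (last 4 bits) = 0101. This is the CRC / FCS.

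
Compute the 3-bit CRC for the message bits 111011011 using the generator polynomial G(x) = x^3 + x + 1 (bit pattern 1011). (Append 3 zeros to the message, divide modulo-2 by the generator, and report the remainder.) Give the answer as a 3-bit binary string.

Append 3 zeros: 111011011000. Divide by 1011 (XOR where the leading bit is 1):
  pos 0: 1110 XOR 1011 = 0101
  pos 1: 1011 XOR 1011 = 0000
  pos 5: 1011 XOR 1011 = 0000
Remainder (last 3 bits) = 000. This is the CRC / FCS.

000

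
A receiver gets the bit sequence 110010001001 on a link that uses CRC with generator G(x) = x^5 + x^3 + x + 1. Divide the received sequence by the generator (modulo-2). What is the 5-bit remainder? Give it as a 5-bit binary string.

Modulo-2 division of 110010001001 by 101011:
  pos 0: 110010 XOR 101011 = 011001
  pos 1: 110010 XOR 101011 = 011001
  pos 2: 110010 XOR 101011 = 011001
  pos 3: 110011 XOR 101011 = 011000
  pos 4: 110000 XOR 101011 = 011011
  pos 5: 110110 XOR 101011 = 011101
  pos 6: 111011 XOR 101011 = 010000
Remainder = 10000 (nonzero — an error is detected).

10000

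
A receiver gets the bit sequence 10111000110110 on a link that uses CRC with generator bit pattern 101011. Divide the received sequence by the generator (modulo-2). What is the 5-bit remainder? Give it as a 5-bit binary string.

00000

Modulo-2 division of 10111000110110 by 101011:
  pos 0: 101110 XOR 101011 = 000101
  pos 3: 101001 XOR 101011 = 000010
  pos 7: 101011 XOR 101011 = 000000
Remainder = 00000 (zero — the frame passes the CRC check).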